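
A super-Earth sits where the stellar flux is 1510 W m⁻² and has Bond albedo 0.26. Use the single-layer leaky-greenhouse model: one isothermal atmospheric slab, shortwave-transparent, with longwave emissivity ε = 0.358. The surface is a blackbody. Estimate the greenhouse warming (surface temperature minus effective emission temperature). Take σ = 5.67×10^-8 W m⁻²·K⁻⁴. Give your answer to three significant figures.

13.4 K

Effective emission temperature (TOA balance): σT_e⁴ = S(1−α)/4 = 279.4 W m⁻² → T_e = 264.9 K.
Surface balance with a leaky layer gives σT_s⁴ = σT_e⁴·2/(2−ε), so T_s = T_e·[2/(2−0.358)]^(1/4) = 278.3 K.
Greenhouse warming: T_s − T_e = 13.39 K.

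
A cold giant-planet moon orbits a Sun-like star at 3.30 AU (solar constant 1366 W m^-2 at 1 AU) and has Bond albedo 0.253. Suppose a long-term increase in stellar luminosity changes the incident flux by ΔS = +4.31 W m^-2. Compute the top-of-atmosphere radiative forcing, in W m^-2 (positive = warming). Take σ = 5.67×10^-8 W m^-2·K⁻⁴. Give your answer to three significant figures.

By the inverse-square law, S = 1366/3.30² = 125.4 W m^-2.
TOA radiative forcing: ΔF = (1−α)ΔS/4 = 0.747·(+4.31)/4 = 0.8049 W m^-2.

0.805 W m^-2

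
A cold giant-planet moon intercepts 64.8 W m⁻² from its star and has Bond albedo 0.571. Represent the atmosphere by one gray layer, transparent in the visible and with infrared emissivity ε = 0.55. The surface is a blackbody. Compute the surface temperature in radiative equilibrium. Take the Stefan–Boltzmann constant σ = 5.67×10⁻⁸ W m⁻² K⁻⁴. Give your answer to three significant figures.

114 kelvin

The planet radiates to space at T_e = [S(1−α)/(4σ)]^(1/4) = 105.2 K.
Surface balance with a leaky layer gives σT_s⁴ = σT_e⁴·2/(2−ε), so T_s = T_e·[2/(2−0.55)]^(1/4) = 114.0 K.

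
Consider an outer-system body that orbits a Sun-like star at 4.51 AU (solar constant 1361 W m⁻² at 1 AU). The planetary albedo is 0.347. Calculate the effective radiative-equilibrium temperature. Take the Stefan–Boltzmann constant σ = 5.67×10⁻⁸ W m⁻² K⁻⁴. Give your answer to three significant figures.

Irradiance scales as 1/d², so S = 1361 W m⁻² × (1/4.51)² = 66.91 W m⁻².
Averaging over the sphere, the absorbed flux is S(1−α)/4 = 10.92 W m⁻².
In equilibrium σT⁴ equals this, so T = 117.8 K.

118 K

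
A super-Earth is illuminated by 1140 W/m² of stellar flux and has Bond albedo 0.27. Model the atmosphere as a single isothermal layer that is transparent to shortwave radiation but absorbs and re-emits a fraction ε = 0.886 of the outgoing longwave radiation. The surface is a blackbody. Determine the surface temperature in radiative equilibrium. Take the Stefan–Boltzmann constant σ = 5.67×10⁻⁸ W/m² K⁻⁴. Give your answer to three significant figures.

285 K

Effective emission temperature (TOA balance): σT_e⁴ = S(1−α)/4 = 208.0 W/m² → T_e = 246.1 K.
Surface balance with a leaky layer gives σT_s⁴ = σT_e⁴·2/(2−ε), so T_s = T_e·[2/(2−0.886)]^(1/4) = 284.9 K.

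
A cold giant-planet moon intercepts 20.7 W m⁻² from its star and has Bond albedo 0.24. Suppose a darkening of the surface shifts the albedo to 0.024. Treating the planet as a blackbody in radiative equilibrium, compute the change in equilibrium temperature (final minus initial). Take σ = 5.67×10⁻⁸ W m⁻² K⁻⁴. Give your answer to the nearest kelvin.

Before: T₁ = [20.70·0.76/(4σ)]^(1/4) = 91.26 K.
Final:   T₂ = [S(1−0.024)/(4σ)]^(1/4) = 97.15 K.
ΔT = T₂ − T₁ = 5.889 K.

6 kelvin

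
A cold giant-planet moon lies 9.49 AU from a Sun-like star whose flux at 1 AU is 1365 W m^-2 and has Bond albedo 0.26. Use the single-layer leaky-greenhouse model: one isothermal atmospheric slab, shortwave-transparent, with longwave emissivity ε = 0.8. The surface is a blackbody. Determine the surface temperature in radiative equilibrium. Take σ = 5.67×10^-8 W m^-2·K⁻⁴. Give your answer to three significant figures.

Flux at the orbit: S = 1365/(9.49)² = 15.16 W m^-2.
The planet radiates to space at T_e = [S(1−α)/(4σ)]^(1/4) = 83.86 K.
The surface balance (absorbed SW + ε·downward IR = σT_s⁴) with T_a⁴ = T_s⁴/2 reduces to T_s = T_e·[2/(2−ε)]^¼ = 95.28 K.

95.3 kelvin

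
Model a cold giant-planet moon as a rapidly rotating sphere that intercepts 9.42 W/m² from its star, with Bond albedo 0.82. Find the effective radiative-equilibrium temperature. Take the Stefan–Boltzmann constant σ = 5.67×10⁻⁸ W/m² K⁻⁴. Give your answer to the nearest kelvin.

Absorbed flux (global mean): S(1−α)/4 = 9.420·0.18/4 = 0.4239 W/m².
In equilibrium σT⁴ equals this, so T = 52.29 K.

52 K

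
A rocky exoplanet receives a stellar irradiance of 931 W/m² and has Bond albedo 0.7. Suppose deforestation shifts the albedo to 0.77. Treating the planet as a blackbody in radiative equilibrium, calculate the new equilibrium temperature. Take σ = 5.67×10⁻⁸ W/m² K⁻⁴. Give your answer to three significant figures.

175 K

T₂ = [S(1−α₂)/(4σ)]^(1/4) = [931.0·0.23/(4σ)]^(1/4) = 175.3 K.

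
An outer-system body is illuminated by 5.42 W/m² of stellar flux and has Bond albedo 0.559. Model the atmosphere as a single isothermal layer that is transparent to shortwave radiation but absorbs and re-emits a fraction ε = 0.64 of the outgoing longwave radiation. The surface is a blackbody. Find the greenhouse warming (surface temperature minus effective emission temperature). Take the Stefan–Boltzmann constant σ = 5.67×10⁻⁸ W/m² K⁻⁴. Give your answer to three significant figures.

The planet radiates to space at T_e = [S(1−α)/(4σ)]^(1/4) = 56.98 K.
Surface balance with a leaky layer gives σT_s⁴ = σT_e⁴·2/(2−ε), so T_s = T_e·[2/(2−0.64)]^(1/4) = 62.74 K.
Greenhouse warming: T_s − T_e = 5.767 K.

5.77 kelvin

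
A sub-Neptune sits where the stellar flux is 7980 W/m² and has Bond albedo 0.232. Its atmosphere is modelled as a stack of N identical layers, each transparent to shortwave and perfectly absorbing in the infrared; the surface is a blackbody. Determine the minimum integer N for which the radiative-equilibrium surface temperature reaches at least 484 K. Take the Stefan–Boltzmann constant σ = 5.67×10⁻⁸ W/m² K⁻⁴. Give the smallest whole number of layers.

2

Top-of-atmosphere balance: σT_e⁴ = S(1−α)/4 = 1532 W/m² → T_e = 405.4 K.
Since T_s⁴ = (N+1)T_e⁴, we need N ≥ (T_s/T_e)⁴ − 1 = 1.031.
The minimum whole number is N = 2.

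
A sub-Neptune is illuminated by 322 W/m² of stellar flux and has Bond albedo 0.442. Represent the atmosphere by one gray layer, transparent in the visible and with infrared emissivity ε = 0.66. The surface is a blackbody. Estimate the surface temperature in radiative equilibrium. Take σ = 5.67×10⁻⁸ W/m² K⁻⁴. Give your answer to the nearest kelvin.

185 kelvin

The planet radiates to space at T_e = [S(1−α)/(4σ)]^(1/4) = 167.8 K.
Surface balance with a leaky layer gives σT_s⁴ = σT_e⁴·2/(2−ε), so T_s = T_e·[2/(2−0.66)]^(1/4) = 185.4 K.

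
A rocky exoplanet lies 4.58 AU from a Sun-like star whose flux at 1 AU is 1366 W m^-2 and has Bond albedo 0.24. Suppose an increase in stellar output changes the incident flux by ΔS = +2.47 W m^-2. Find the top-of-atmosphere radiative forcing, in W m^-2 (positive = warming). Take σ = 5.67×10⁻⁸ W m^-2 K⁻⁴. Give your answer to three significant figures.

0.469 W m^-2

Flux at the orbit: S = 1366/(4.58)² = 65.12 W m^-2.
ΔF = Δ[S(1−α)]/4 = (1−0.24)·+2.47/4 = 0.4693 W m^-2.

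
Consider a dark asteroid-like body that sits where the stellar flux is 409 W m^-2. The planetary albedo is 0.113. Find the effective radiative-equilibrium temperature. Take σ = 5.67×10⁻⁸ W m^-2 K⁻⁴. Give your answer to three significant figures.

200 kelvin

Averaging over the sphere, the absorbed flux is S(1−α)/4 = 90.70 W m^-2.
In equilibrium σT⁴ equals this, so T = 200.0 K.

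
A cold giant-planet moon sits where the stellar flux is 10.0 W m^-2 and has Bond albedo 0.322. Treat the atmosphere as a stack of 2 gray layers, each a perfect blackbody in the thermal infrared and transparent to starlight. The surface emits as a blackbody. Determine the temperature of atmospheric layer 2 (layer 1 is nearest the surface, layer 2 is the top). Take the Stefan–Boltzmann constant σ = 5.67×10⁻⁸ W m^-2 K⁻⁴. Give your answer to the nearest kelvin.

74 kelvin

Top-of-atmosphere balance: σT_e⁴ = S(1−α)/4 = 1.695 W m^-2 → T_e = 73.94 K.
In the N-layer model, layer k (counted from the surface) has T_k = (N+1−k)^(1/4)·T_e.
With k = 2: T_2 = (2+1−2)^¼·73.94 K = 73.94 K.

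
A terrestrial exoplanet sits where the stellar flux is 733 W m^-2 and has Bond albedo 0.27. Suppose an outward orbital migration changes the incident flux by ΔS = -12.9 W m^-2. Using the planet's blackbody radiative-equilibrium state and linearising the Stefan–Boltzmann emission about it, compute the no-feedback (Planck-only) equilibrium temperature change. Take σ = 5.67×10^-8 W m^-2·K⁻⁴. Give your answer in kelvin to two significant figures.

-0.97 kelvin

Unperturbed T_e = [733.0·(1−0.27)/(4σ)]^¼ = 220.4 K.
TOA radiative forcing: ΔF = (1−α)ΔS/4 = 0.73·(-12.9)/4 = -2.354 W m^-2.
Linearising σT⁴ gives d(σT⁴)/dT = 4σT_e³ = 2.428 W m^-2 per K.
Hence the no-feedback warming is ΔF/(4σT_e³) = -0.970 K.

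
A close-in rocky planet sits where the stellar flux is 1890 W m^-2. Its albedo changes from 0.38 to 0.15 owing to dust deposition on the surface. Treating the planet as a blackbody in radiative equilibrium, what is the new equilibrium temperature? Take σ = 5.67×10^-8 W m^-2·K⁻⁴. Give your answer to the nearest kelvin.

290 kelvin

T₂ = [S(1−α₂)/(4σ)]^(1/4) = [1890·0.85/(4σ)]^(1/4) = 290.1 K.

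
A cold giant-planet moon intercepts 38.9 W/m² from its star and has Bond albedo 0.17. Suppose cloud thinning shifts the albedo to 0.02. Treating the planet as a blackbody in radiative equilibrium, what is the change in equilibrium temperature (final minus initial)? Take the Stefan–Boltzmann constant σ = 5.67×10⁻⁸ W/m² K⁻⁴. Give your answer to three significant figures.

With α = 0.17, T₁ = 109.2 K.
After:  T₂ = [38.90·0.98/(4σ)]^(1/4) = 113.9 K.
Change: 113.9 − 109.2 = 4.632 K.

4.63 kelvin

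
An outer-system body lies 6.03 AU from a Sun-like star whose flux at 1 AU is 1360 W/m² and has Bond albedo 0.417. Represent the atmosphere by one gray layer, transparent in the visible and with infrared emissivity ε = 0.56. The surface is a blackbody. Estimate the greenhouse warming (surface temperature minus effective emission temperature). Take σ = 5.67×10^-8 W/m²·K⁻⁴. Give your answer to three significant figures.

Flux at the orbit: S = 1360/(6.03)² = 37.40 W/m².
The planet radiates to space at T_e = [S(1−α)/(4σ)]^(1/4) = 99.02 K.
The surface balance (absorbed SW + ε·downward IR = σT_s⁴) with T_a⁴ = T_s⁴/2 reduces to T_s = T_e·[2/(2−ε)]^¼ = 107.5 K.
Greenhouse warming: T_s − T_e = 8.476 K.

8.48 kelvin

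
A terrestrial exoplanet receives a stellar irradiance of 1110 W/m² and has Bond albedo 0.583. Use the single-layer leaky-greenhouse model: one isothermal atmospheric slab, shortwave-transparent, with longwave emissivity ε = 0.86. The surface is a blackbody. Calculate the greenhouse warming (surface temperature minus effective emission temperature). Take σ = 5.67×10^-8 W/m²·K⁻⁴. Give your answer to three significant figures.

32.1 K

Effective emission temperature (TOA balance): σT_e⁴ = S(1−α)/4 = 115.7 W/m² → T_e = 212.5 K.
The surface balance (absorbed SW + ε·downward IR = σT_s⁴) with T_a⁴ = T_s⁴/2 reduces to T_s = T_e·[2/(2−ε)]^¼ = 244.6 K.
The atmosphere warms the surface by 32.07 K.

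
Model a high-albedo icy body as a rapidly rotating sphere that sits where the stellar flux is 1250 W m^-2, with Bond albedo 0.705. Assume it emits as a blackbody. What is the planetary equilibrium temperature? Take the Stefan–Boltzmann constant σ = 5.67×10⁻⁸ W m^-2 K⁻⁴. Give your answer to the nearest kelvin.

The planet absorbs (1−α)S over its disc πR² and re-emits over 4πR², so the mean absorbed flux is (1−0.705)·1250/4 = 92.19 W m^-2.
Set σT⁴ = 92.19 → T = (92.19/σ)^(1/4) = 200.8 K.

201 K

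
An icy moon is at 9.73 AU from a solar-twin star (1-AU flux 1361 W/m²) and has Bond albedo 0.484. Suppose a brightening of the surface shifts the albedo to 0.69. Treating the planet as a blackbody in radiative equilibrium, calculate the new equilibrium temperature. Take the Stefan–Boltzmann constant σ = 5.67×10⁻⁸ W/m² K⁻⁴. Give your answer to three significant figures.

66.6 K

Flux at the orbit: S = 1361/(9.73)² = 14.38 W/m².
With the new albedo, S(1−α₂)/4 = 1.114 W/m², so T₂ = 66.58 K.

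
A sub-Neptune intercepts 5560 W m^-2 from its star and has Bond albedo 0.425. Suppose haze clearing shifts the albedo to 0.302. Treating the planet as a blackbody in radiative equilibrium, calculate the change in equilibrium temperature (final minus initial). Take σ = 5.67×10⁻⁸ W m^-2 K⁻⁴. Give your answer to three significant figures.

17.1 K

With α = 0.425, T₁ = 344.6 K.
Final:   T₂ = [S(1−0.302)/(4σ)]^(1/4) = 361.7 K.
ΔT = T₂ − T₁ = 17.11 K.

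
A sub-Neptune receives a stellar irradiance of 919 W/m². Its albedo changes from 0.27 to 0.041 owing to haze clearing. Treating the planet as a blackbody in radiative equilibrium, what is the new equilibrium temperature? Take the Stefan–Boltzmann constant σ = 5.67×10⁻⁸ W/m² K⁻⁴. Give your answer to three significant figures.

T₂ = [S(1−α₂)/(4σ)]^(1/4) = [919.0·0.959/(4σ)]^(1/4) = 249.7 K.

250 kelvin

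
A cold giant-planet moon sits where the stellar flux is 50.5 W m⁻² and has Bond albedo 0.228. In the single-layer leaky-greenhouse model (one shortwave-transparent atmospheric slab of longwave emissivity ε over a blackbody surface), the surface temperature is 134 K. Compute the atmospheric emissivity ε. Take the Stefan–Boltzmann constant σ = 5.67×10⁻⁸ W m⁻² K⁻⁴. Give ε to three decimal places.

First, T_e = [50.50·(1−0.228)/(4σ)]^(1/4) = 114.5 K.
Since (2−ε)/2 = (T_e/T_s)⁴ = 0.5331, ε = 0.9337.

0.934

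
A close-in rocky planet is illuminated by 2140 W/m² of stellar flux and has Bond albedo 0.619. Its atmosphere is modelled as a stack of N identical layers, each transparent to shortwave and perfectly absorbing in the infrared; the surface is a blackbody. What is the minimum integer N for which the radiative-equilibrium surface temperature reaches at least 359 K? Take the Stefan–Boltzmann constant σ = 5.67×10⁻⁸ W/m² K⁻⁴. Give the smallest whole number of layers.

4

The effective emission temperature is T_e = [S(1−α)/(4σ)]^¼ = 244.9 K.
T_s = (N+1)^(1/4)·T_e ≥ 359 K requires N+1 ≥ (T_s/T_e)⁴ = (359/244.9)⁴ = 4.620.
The minimum whole number is N = 4.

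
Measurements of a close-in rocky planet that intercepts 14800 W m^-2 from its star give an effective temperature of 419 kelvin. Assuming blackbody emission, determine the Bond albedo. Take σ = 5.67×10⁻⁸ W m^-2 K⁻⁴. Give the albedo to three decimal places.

Energy balance: S(1−α)/4 = σT⁴, so 1−α = 4σT⁴/S.
4σT⁴ = 4·5.67×10⁻⁸·(419)⁴ = 6990 W m^-2.
Hence α = 1 − 6990/14800 = 0.5277.

0.528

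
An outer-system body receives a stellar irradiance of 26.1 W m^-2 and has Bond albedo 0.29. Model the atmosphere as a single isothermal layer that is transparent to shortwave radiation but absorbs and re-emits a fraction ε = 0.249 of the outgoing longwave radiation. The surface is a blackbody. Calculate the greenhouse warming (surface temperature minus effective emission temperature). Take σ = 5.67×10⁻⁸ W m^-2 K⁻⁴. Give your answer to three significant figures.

3.21 K

At the top of the atmosphere, σT_e⁴ = S(1−α)/4 = 4.633 W m^-2, giving T_e = 95.07 K.
For a single slab of emissivity ε, T_s⁴ = 2T_e⁴/(2−ε); thus T_s = 95.07·(1.142)^(1/4) = 98.29 K.
T_s − T_e = 98.29 − 95.07 = 3.213 K.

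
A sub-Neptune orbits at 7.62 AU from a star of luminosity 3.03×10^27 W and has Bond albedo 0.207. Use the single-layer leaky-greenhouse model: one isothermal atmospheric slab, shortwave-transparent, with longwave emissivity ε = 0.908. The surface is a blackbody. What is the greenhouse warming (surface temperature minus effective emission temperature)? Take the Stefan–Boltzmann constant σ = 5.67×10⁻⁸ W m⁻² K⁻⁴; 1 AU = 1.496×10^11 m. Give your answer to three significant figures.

26.1 kelvin

d = 7.62 × 1.496×10^11 m = 1.140×10^12 m.
S = L/(4πd²) = 185.5 W m⁻².
At the top of the atmosphere, σT_e⁴ = S(1−α)/4 = 36.79 W m⁻², giving T_e = 159.6 K.
For a single slab of emissivity ε, T_s⁴ = 2T_e⁴/(2−ε); thus T_s = 159.6·(1.832)^(1/4) = 185.7 K.
T_s − T_e = 185.7 − 159.6 = 26.07 K.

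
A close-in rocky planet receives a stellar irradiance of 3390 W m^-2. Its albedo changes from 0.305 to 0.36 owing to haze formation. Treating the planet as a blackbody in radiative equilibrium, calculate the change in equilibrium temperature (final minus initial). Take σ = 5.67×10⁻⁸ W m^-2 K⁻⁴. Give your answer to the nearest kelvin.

Initial: T₁ = [S(1−0.305)/(4σ)]^(1/4) = 319.3 K.
With α = 0.36, T₂ = 312.7 K.
Change: 312.7 − 319.3 = -6.513 K.

-7 K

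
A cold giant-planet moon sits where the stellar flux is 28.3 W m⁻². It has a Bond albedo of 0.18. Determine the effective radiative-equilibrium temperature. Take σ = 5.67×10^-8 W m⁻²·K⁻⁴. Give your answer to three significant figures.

101 K

Averaging over the sphere, the absorbed flux is S(1−α)/4 = 5.802 W m⁻².
Set σT⁴ = 5.802 → T = (5.802/σ)^(1/4) = 100.6 K.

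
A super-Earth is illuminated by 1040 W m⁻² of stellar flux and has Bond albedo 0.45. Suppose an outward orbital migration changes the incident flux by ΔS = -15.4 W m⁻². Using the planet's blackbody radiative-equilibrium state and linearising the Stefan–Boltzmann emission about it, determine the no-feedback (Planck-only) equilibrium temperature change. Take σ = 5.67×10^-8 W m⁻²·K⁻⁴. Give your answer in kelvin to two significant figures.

The baseline emission temperature is T_e = 224.1 K.
ΔF = Δ[S(1−α)]/4 = (1−0.45)·-15.4/4 = -2.118 W m⁻².
The Planck feedback parameter is 4σT_e³ = 2.552 W m⁻²/K.
So ΔT₀ = -2.118/2.552 = -0.830 K.

-0.83 K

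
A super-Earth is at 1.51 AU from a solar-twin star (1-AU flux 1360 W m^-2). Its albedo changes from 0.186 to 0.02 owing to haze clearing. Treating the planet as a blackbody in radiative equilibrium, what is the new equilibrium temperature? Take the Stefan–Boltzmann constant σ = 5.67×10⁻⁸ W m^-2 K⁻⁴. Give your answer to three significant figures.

By the inverse-square law, S = 1360/1.51² = 596.5 W m^-2.
With the new albedo, S(1−α₂)/4 = 146.1 W m^-2, so T₂ = 225.3 K.

225 K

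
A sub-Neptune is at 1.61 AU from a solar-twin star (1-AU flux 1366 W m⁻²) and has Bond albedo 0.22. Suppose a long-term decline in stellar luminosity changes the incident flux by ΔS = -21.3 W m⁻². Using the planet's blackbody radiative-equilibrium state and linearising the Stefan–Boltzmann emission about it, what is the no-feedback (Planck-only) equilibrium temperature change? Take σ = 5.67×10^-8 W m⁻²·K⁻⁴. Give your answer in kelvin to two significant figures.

-2.1 kelvin

Flux at the orbit: S = 1366/(1.61)² = 527.0 W m⁻².
Unperturbed T_e = [527.0·(1−0.22)/(4σ)]^¼ = 206.3 K.
Only a fraction (1−α) is absorbed and it's spread over 4πR², so ΔF = (1−α)ΔS/4 = -4.154 W m⁻².
Planck response: λ_P = 4σT_e³ = 4·5.67×10⁻⁸·(206.3)³ = 1.992 W m⁻²/K.
ΔT₀ = ΔF/λ_P = -4.154/1.992 = -2.08 K.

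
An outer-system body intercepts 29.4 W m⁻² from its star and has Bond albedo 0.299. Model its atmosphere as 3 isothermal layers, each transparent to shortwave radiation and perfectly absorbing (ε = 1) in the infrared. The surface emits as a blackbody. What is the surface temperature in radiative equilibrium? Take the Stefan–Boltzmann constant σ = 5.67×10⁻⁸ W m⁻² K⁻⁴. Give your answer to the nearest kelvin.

OLR = S(1−α)/4 = 5.152 W m⁻²; the top layer radiates at T_e = 97.64 K.
With N = 3 opaque layers, T_s = (N+1)^(1/4)·T_e = 4^(1/4)·97.64 = 138.1 K.

138 kelvin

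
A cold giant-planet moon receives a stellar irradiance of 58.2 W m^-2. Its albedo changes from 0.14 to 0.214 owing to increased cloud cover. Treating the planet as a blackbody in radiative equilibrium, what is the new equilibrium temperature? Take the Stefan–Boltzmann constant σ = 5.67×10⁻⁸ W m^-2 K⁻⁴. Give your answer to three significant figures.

T₂ = [S(1−α₂)/(4σ)]^(1/4) = [58.20·0.786/(4σ)]^(1/4) = 119.2 K.

119 K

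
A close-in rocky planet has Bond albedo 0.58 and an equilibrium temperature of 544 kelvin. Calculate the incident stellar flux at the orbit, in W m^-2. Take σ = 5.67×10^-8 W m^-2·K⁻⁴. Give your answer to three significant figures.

Invert the energy balance for S: S = 4σT⁴/(1−α).
The emitted flux is σT⁴ = 4966 W m^-2.
So S = 4×4966/(1−0.58) = 47290 W m^-2.

47300 W m^-2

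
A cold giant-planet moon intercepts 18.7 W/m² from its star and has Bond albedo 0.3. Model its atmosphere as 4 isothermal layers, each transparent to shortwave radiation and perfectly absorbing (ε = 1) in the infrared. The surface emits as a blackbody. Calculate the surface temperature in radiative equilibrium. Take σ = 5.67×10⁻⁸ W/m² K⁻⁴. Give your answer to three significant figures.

Top-of-atmosphere balance: σT_e⁴ = S(1−α)/4 = 3.272 W/m² → T_e = 87.16 K.
For an N-layer opaque stack, T_s⁴ = (N+1)T_e⁴, hence T_s = (5)^(1/4)×87.16 K = 130.3 K.

130 kelvin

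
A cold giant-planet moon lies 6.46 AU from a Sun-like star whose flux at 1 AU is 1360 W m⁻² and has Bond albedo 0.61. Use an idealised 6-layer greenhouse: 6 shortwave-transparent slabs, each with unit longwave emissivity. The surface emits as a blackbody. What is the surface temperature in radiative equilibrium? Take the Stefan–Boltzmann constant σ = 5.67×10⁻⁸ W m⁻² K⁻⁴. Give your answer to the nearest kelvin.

By the inverse-square law, S = 1360/6.46² = 32.59 W m⁻².
Top-of-atmosphere balance: σT_e⁴ = S(1−α)/4 = 3.177 W m⁻² → T_e = 86.52 K.
With N = 6 opaque layers, T_s = (N+1)^(1/4)·T_e = 7^(1/4)·86.52 = 140.7 K.

141 K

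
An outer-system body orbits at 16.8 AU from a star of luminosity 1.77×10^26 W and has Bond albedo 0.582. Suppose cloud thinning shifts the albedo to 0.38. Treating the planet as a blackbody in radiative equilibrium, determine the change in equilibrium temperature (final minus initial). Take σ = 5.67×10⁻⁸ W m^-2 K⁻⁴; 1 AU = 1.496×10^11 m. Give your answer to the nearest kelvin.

Orbital distance: d = 16.8 AU = 2.513×10^12 m.
Spreading L over a sphere of radius d: S = 1.77×10^26/(4π·2.51×10^12²) = 2.230 W m^-2.
Before: T₁ = [2.230·0.418/(4σ)]^(1/4) = 45.02 K.
With α = 0.38, T₂ = 49.69 K.
Change: 49.69 − 45.02 = 4.664 K.

5 kelvin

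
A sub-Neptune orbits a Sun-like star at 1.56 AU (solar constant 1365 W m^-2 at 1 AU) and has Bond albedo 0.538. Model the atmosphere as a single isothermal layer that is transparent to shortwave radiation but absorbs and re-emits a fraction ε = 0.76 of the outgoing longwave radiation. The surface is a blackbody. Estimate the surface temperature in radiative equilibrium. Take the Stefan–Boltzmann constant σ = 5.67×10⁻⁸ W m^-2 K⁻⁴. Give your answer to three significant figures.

207 K

Flux at the orbit: S = 1365/(1.56)² = 560.9 W m^-2.
Effective emission temperature (TOA balance): σT_e⁴ = S(1−α)/4 = 64.78 W m^-2 → T_e = 183.9 K.
Surface balance with a leaky layer gives σT_s⁴ = σT_e⁴·2/(2−ε), so T_s = T_e·[2/(2−0.76)]^(1/4) = 207.2 K.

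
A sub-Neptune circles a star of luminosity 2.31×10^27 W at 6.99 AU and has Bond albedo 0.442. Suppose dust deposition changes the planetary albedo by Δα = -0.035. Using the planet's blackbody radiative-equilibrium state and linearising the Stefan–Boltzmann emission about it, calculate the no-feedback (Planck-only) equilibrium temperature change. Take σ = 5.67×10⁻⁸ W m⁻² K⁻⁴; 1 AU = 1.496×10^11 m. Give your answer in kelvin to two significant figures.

d = 6.99 × 1.496×10^11 m = 1.046×10^12 m.
Flux at the orbit: S = L/(4πd²) = 2.31×10^27/(4π·(1.05×10^12)²) = 168.1 W m⁻².
Unperturbed T_e = [168.1·(1−0.442)/(4σ)]^¼ = 142.6 K.
TOA radiative forcing: ΔF = −S·Δα/4 = −168.1·(-0.035)/4 = 1.471 W m⁻².
Linearising σT⁴ gives d(σT⁴)/dT = 4σT_e³ = 0.6578 W m⁻² per K.
Hence the no-feedback warming is ΔF/(4σT_e³) = 2.24 K.

2.2 kelvin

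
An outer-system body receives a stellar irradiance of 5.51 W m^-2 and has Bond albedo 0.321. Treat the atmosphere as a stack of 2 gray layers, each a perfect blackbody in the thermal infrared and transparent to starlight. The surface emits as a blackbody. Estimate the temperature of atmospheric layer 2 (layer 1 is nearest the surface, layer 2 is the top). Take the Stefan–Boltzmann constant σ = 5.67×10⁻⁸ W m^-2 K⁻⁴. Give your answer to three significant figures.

OLR = S(1−α)/4 = 0.9353 W m^-2; the top layer radiates at T_e = 63.73 K.
The net upward flux σT_e⁴ is constant between every pair of levels, so T_k⁴ = (N+1−k)T_e⁴.
With k = 2: T_2 = (2+1−2)^¼·63.73 K = 63.73 K.

63.7 kelvin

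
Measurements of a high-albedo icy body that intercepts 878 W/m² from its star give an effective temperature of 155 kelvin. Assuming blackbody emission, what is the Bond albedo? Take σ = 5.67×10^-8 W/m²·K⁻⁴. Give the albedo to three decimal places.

Energy balance: S(1−α)/4 = σT⁴, so 1−α = 4σT⁴/S.
σT⁴ = 32.73 W/m², so 4σT⁴ = 130.9 W/m².
Hence α = 1 − 130.9/878.0 = 0.8509.

0.851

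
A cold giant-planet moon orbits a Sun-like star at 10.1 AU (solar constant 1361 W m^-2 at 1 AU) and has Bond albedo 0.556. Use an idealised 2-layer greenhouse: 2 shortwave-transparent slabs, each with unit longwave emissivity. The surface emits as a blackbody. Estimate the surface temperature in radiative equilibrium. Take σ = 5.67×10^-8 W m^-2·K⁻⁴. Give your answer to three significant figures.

94.1 K

Irradiance scales as 1/d², so S = 1361 W m^-2 × (1/10.1)² = 13.34 W m^-2.
The effective emission temperature is T_e = [S(1−α)/(4σ)]^¼ = 71.49 K.
For an N-layer opaque stack, T_s⁴ = (N+1)T_e⁴, hence T_s = (3)^(1/4)×71.49 K = 94.08 K.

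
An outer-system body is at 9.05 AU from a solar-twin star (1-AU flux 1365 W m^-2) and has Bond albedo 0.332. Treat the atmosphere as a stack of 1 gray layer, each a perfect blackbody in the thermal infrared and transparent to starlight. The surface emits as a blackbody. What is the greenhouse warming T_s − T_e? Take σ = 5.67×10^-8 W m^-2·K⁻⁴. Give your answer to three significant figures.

By the inverse-square law, S = 1365/9.05² = 16.67 W m^-2.
OLR = S(1−α)/4 = 2.783 W m^-2; the top layer radiates at T_e = 83.70 K.
Surface: T_s = (2)^¼·T_e = 99.54 K.
So the greenhouse effect raises the surface by 99.54 − 83.70 = 15.84 K.

15.8 K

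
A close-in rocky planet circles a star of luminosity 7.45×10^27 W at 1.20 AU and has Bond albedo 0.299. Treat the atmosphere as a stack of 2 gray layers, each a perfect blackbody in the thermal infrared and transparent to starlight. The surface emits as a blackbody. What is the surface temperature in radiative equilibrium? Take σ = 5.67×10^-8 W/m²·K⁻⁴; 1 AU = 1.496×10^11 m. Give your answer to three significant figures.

643 K

Orbital distance: d = 1.20 AU = 1.795×10^11 m.
S = L/(4πd²) = 18400 W/m².
Top-of-atmosphere balance: σT_e⁴ = S(1−α)/4 = 3224 W/m² → T_e = 488.3 K.
For an N-layer opaque stack, T_s⁴ = (N+1)T_e⁴, hence T_s = (3)^(1/4)×488.3 K = 642.7 K.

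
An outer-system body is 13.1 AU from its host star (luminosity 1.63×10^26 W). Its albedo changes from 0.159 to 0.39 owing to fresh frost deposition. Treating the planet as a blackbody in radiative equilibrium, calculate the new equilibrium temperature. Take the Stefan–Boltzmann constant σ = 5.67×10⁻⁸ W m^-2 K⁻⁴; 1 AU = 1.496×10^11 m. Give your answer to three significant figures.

Orbital distance: d = 13.1 AU = 1.960×10^12 m.
S = L/(4πd²) = 3.377 W m^-2.
With the new albedo, S(1−α₂)/4 = 0.5150 W m^-2, so T₂ = 54.90 K.

54.9 K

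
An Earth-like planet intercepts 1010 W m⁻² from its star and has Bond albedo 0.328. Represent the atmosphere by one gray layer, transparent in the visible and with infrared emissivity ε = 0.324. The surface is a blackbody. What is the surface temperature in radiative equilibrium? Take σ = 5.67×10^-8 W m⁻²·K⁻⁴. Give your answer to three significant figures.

244 kelvin

At the top of the atmosphere, σT_e⁴ = S(1−α)/4 = 169.7 W m⁻², giving T_e = 233.9 K.
The surface balance (absorbed SW + ε·downward IR = σT_s⁴) with T_a⁴ = T_s⁴/2 reduces to T_s = T_e·[2/(2−ε)]^¼ = 244.5 K.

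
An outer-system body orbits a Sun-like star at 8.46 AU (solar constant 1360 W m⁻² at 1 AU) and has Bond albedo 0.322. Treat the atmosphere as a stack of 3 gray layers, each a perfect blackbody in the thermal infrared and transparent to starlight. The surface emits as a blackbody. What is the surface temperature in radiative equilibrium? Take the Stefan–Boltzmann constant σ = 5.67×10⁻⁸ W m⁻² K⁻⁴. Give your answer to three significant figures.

By the inverse-square law, S = 1360/8.46² = 19.00 W m⁻².
Top-of-atmosphere balance: σT_e⁴ = S(1−α)/4 = 3.221 W m⁻² → T_e = 86.82 K.
With N = 3 opaque layers, T_s = (N+1)^(1/4)·T_e = 4^(1/4)·86.82 = 122.8 K.

123 K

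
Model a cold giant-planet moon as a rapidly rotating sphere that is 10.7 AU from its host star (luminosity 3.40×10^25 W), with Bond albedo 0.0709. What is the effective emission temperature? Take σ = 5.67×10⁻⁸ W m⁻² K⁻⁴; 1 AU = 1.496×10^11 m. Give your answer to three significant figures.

Orbital distance: d = 10.7 AU = 1.601×10^12 m.
Flux at the orbit: S = L/(4πd²) = 3.40×10^25/(4π·(1.60×10^12)²) = 1.056 W m⁻².
Absorbed flux (global mean): S(1−α)/4 = 1.056·0.929/4 = 0.2453 W m⁻².
Balancing against σT⁴: T = (0.2453/5.67×10⁻⁸)^(1/4) = 45.61 K.

45.6 K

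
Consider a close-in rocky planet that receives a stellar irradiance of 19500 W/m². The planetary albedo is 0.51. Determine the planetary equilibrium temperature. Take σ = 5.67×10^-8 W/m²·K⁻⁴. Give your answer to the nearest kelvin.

453 kelvin

Averaging over the sphere, the absorbed flux is S(1−α)/4 = 2389 W/m².
In equilibrium σT⁴ equals this, so T = 453.1 K.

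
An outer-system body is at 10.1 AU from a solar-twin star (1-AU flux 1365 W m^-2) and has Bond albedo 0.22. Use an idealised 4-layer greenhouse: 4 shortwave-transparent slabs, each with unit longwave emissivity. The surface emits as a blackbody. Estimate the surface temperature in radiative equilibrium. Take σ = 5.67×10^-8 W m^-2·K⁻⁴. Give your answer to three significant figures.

123 K

Flux at the orbit: S = 1365/(10.1)² = 13.38 W m^-2.
OLR = S(1−α)/4 = 2.609 W m^-2; the top layer radiates at T_e = 82.36 K.
With N = 4 opaque layers, T_s = (N+1)^(1/4)·T_e = 5^(1/4)·82.36 = 123.2 K.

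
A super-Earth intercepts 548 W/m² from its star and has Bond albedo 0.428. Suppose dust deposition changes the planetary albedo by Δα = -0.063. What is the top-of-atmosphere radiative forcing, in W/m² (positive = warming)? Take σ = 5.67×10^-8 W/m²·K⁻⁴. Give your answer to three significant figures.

8.63 W/m²

The change in absorbed flux is Δ[S(1−α)/4] = −SΔα/4 = 8.631 W/m².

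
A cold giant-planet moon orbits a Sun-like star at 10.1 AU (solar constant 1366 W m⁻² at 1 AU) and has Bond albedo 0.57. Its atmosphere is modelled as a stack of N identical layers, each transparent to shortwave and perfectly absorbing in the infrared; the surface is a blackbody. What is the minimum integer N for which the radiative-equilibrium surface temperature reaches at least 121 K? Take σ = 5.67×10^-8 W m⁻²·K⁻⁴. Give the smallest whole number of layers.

Flux at the orbit: S = 1366/(10.1)² = 13.39 W m⁻².
Top-of-atmosphere balance: σT_e⁴ = S(1−α)/4 = 1.440 W m⁻² → T_e = 70.98 K.
Need (N+1)T_e⁴ ≥ T_s⁴, i.e. N+1 ≥ (121/70.98)⁴ = 8.443.
The minimum whole number is N = 8.

8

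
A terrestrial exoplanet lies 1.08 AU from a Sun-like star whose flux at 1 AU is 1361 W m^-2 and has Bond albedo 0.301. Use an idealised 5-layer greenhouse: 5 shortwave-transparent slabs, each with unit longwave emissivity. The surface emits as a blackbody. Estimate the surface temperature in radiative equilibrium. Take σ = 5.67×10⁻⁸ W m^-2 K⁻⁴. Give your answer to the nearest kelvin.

Irradiance scales as 1/d², so S = 1361 W m^-2 × (1/1.08)² = 1167 W m^-2.
OLR = S(1−α)/4 = 203.9 W m^-2; the top layer radiates at T_e = 244.9 K.
For an N-layer opaque stack, T_s⁴ = (N+1)T_e⁴, hence T_s = (6)^(1/4)×244.9 K = 383.3 K.

383 K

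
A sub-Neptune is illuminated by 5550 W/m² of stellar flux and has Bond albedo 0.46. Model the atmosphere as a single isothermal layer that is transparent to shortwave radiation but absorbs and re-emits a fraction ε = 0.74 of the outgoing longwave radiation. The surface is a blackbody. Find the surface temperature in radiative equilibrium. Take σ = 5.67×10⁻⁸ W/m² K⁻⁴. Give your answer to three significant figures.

Effective emission temperature (TOA balance): σT_e⁴ = S(1−α)/4 = 749.2 W/m² → T_e = 339.0 K.
The surface balance (absorbed SW + ε·downward IR = σT_s⁴) with T_a⁴ = T_s⁴/2 reduces to T_s = T_e·[2/(2−ε)]^¼ = 380.6 K.

381 K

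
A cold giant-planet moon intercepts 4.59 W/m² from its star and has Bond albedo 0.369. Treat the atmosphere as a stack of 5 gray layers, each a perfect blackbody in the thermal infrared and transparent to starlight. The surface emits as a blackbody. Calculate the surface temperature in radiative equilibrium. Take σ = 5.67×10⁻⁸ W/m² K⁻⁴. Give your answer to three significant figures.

The effective emission temperature is T_e = [S(1−α)/(4σ)]^¼ = 59.78 K.
Layer-by-layer balance gives σT_s⁴ = (N+1)σT_e⁴, so T_s = 6^¼·59.78 = 93.56 K.

93.6 kelvin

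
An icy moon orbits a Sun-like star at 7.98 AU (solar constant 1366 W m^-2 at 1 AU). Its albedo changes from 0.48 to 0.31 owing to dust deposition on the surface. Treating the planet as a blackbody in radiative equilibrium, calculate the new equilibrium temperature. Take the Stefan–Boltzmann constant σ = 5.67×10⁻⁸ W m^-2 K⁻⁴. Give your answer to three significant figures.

Irradiance scales as 1/d², so S = 1366 W m^-2 × (1/7.98)² = 21.45 W m^-2.
T₂ = [S(1−α₂)/(4σ)]^(1/4) = [21.45·0.69/(4σ)]^(1/4) = 89.88 K.

89.9 K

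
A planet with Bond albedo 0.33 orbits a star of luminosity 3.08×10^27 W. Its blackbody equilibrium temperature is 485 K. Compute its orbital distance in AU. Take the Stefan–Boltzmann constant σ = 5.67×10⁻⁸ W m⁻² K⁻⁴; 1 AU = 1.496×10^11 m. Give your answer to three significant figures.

Required flux: S = 4σT⁴/(1−α) = 18730 W m⁻².
S = L/(4πd²) → d = √(L/4πS) = √(3.08×10^27/(4π·18730)) = 1.144×10^11 m = 0.7647 AU.

0.765 AU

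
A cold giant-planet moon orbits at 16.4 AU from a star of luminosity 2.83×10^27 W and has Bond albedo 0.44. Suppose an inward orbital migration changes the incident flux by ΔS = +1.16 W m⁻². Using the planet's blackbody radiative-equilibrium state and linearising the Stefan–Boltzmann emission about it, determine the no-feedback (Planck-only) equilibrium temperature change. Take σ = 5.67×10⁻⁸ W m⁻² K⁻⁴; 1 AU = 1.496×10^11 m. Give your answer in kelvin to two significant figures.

0.76 K

Orbital distance: d = 16.4 AU = 2.453×10^12 m.
Flux at the orbit: S = L/(4πd²) = 2.83×10^27/(4π·(2.45×10^12)²) = 37.41 W m⁻².
Unperturbed T_e = [37.41·(1−0.44)/(4σ)]^¼ = 98.04 K.
TOA radiative forcing: ΔF = (1−α)ΔS/4 = 0.56·(+1.16)/4 = 0.1624 W m⁻².
Linearising σT⁴ gives d(σT⁴)/dT = 4σT_e³ = 0.2137 W m⁻² per K.
Hence the no-feedback warming is ΔF/(4σT_e³) = 0.760 K.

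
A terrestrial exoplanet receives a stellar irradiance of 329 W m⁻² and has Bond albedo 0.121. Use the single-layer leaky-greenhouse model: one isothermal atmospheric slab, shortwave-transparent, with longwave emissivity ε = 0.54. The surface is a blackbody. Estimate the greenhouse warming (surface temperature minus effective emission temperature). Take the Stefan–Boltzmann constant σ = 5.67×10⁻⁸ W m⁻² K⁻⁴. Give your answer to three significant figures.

15.5 K

Effective emission temperature (TOA balance): σT_e⁴ = S(1−α)/4 = 72.30 W m⁻² → T_e = 189.0 K.
For a single slab of emissivity ε, T_s⁴ = 2T_e⁴/(2−ε); thus T_s = 189.0·(1.37)^(1/4) = 204.4 K.
T_s − T_e = 204.4 − 189.0 = 15.47 K.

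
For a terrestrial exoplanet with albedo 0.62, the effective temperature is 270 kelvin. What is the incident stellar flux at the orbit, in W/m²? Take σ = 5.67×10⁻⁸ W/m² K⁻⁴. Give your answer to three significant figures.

Invert the energy balance for S: S = 4σT⁴/(1−α).
σT⁴ = 5.67×10⁻⁸·(270)⁴ = 301.3 W/m².
So S = 4×301.3/(1−0.62) = 3172 W/m².

3170 W/m²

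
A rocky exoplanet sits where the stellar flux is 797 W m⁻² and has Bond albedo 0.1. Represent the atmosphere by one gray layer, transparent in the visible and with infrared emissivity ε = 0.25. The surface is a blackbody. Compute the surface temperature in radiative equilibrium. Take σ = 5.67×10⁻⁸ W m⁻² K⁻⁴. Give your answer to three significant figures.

The planet radiates to space at T_e = [S(1−α)/(4σ)]^(1/4) = 237.1 K.
Surface balance with a leaky layer gives σT_s⁴ = σT_e⁴·2/(2−ε), so T_s = T_e·[2/(2−0.25)]^(1/4) = 245.2 K.

245 K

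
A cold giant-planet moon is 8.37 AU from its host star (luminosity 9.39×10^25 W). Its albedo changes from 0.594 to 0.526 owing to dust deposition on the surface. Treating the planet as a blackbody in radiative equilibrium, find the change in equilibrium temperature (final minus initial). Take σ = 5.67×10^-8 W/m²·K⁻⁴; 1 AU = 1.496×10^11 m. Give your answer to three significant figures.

2.13 K

d = 8.37 × 1.496×10^11 m = 1.252×10^12 m.
Spreading L over a sphere of radius d: S = 9.39×10^25/(4π·1.25×10^12²) = 4.766 W/m².
Initial: T₁ = [S(1−0.594)/(4σ)]^(1/4) = 54.05 K.
After:  T₂ = [4.766·0.474/(4σ)]^(1/4) = 56.18 K.
ΔT = T₂ − T₁ = 2.133 K.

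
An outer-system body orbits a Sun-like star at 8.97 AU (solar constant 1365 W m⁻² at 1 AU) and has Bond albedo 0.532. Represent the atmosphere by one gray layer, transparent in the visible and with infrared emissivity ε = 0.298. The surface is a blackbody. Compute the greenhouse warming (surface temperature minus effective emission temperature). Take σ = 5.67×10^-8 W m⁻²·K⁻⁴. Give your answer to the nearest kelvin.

3 kelvin

Flux at the orbit: S = 1365/(8.97)² = 16.96 W m⁻².
Effective emission temperature (TOA balance): σT_e⁴ = S(1−α)/4 = 1.985 W m⁻² → T_e = 76.92 K.
For a single slab of emissivity ε, T_s⁴ = 2T_e⁴/(2−ε); thus T_s = 76.92·(1.175)^(1/4) = 80.09 K.
The atmosphere warms the surface by 3.166 K.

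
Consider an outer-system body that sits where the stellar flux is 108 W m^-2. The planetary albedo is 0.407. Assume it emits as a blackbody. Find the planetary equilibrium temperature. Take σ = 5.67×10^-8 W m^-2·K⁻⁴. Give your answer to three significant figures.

Averaging over the sphere, the absorbed flux is S(1−α)/4 = 16.01 W m^-2.
Balancing against σT⁴: T = (16.01/5.67×10⁻⁸)^(1/4) = 129.6 K.

130 K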